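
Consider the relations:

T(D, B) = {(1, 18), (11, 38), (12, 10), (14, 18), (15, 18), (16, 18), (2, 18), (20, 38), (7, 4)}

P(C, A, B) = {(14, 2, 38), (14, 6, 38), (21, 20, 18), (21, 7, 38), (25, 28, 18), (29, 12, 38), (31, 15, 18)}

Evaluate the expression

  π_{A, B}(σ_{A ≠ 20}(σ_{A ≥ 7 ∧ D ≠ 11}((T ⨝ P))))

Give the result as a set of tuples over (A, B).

{(12, 38), (15, 18), (28, 18), (7, 38)}

T ⋈ P (natural join on B): {(1, 18, 21, 20), (1, 18, 25, 28), (1, 18, 31, 15), (11, 38, 14, 2), (11, 38, 14, 6), (11, 38, 21, 7), (11, 38, 29, 12), (14, 18, 21, 20), (14, 18, 25, 28), (14, 18, 31, 15), (15, 18, 21, 20), (15, 18, 25, 28), (15, 18, 31, 15), (16, 18, 21, 20), (16, 18, 25, 28), (16, 18, 31, 15), (2, 18, 21, 20), (2, 18, 25, 28), (2, 18, 31, 15), (20, 38, 14, 2), (20, 38, 14, 6), (20, 38, 21, 7), (20, 38, 29, 12)}
Apply σ_{A ≥ 7 ∧ D ≠ 11}; surviving tuples: {(1, 18, 21, 20), (1, 18, 25, 28), (1, 18, 31, 15), (14, 18, 21, 20), (14, 18, 25, 28), (14, 18, 31, 15), (15, 18, 21, 20), (15, 18, 25, 28), (15, 18, 31, 15), (16, 18, 21, 20), (16, 18, 25, 28), (16, 18, 31, 15), (2, 18, 21, 20), (2, 18, 25, 28), (2, 18, 31, 15), (20, 38, 21, 7), (20, 38, 29, 12)}
Apply σ_{A ≠ 20}; surviving tuples: {(1, 18, 25, 28), (1, 18, 31, 15), (14, 18, 25, 28), (14, 18, 31, 15), (15, 18, 25, 28), (15, 18, 31, 15), (16, 18, 25, 28), (16, 18, 31, 15), (2, 18, 25, 28), (2, 18, 31, 15), (20, 38, 21, 7), (20, 38, 29, 12)}
π[A, B]: project onto (A, B) (8 duplicate(s) eliminated) → {(12, 38), (15, 18), (28, 18), (7, 38)}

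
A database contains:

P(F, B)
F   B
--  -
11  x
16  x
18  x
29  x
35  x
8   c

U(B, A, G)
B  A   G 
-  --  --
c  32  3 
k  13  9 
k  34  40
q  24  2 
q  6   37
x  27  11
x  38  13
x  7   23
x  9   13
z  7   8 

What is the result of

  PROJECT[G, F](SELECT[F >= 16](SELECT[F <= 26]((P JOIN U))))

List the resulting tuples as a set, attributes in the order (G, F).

Natural join on B: {(11, x, 27, 11), (11, x, 38, 13), (11, x, 7, 23), (11, x, 9, 13), (16, x, 27, 11), (16, x, 38, 13), (16, x, 7, 23), (16, x, 9, 13), (18, x, 27, 11), (18, x, 38, 13), (18, x, 7, 23), (18, x, 9, 13), (29, x, 27, 11), (29, x, 38, 13), (29, x, 7, 23), (29, x, 9, 13), (35, x, 27, 11), (35, x, 38, 13), (35, x, 7, 23), (35, x, 9, 13), (8, c, 32, 3)}
σ[F <= 26]: keep tuples satisfying F <= 26 → {(11, x, 27, 11), (11, x, 38, 13), (11, x, 7, 23), (11, x, 9, 13), (16, x, 27, 11), (16, x, 38, 13), (16, x, 7, 23), (16, x, 9, 13), (18, x, 27, 11), (18, x, 38, 13), (18, x, 7, 23), (18, x, 9, 13), (8, c, 32, 3)}
σ[F >= 16]: keep tuples satisfying F >= 16 → {(16, x, 27, 11), (16, x, 38, 13), (16, x, 7, 23), (16, x, 9, 13), (18, x, 27, 11), (18, x, 38, 13), (18, x, 7, 23), (18, x, 9, 13)}
Projecting to G, F (2 duplicate(s) eliminated): {(11, 16), (11, 18), (13, 16), (13, 18), (23, 16), (23, 18)}

{(11, 16), (11, 18), (13, 16), (13, 18), (23, 16), (23, 18)}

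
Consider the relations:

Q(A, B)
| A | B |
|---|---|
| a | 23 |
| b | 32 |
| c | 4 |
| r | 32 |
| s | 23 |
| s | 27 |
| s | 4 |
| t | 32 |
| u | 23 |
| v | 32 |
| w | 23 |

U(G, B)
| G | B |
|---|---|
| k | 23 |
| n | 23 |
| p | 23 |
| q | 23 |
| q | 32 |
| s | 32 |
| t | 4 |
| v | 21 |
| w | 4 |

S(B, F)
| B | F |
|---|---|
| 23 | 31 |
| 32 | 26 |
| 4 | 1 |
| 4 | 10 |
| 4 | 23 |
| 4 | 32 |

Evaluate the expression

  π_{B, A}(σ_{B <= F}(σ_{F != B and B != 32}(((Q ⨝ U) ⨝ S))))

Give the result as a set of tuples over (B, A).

Q ⋈ U (natural join on B): {(a, 23, k), (a, 23, n), (a, 23, p), (a, 23, q), (b, 32, q), (b, 32, s), (c, 4, t), (c, 4, w), (r, 32, q), (r, 32, s), (s, 23, k), (s, 23, n), (s, 23, p), (s, 23, q), (s, 4, t), (s, 4, w), (t, 32, q), (t, 32, s), (u, 23, k), (u, 23, n), (u, 23, p), (u, 23, q), (v, 32, q), (v, 32, s), (w, 23, k), (w, 23, n), (w, 23, p), (w, 23, q)}
(Q ⨝ U) ⋈ S (natural join on B): {(a, 23, k, 31), (a, 23, n, 31), (a, 23, p, 31), (a, 23, q, 31), (b, 32, q, 26), (b, 32, s, 26), (c, 4, t, 1), (c, 4, t, 10), (c, 4, t, 23), (c, 4, t, 32), (c, 4, w, 1), (c, 4, w, 10), (c, 4, w, 23), (c, 4, w, 32), (r, 32, q, 26), (r, 32, s, 26), (s, 23, k, 31), (s, 23, n, 31), (s, 23, p, 31), (s, 23, q, 31), (s, 4, t, 1), (s, 4, t, 10), (s, 4, t, 23), (s, 4, t, 32), (s, 4, w, 1), (s, 4, w, 10), (s, 4, w, 23), (s, 4, w, 32), (t, 32, q, 26), (t, 32, s, 26), (u, 23, k, 31), (u, 23, n, 31), (u, 23, p, 31), (u, 23, q, 31), (v, 32, q, 26), (v, 32, s, 26), (w, 23, k, 31), (w, 23, n, 31), (w, 23, p, 31), (w, 23, q, 31)}
σ[F != B and B != 32]: keep tuples satisfying F != B and B != 32 → {(a, 23, k, 31), (a, 23, n, 31), (a, 23, p, 31), (a, 23, q, 31), (c, 4, t, 1), (c, 4, t, 10), (c, 4, t, 23), (c, 4, t, 32), (c, 4, w, 1), (c, 4, w, 10), (c, 4, w, 23), (c, 4, w, 32), (s, 23, k, 31), (s, 23, n, 31), (s, 23, p, 31), (s, 23, q, 31), (s, 4, t, 1), (s, 4, t, 10), (s, 4, t, 23), (s, 4, t, 32), (s, 4, w, 1), (s, 4, w, 10), (s, 4, w, 23), (s, 4, w, 32), (u, 23, k, 31), (u, 23, n, 31), (u, 23, p, 31), (u, 23, q, 31), (w, 23, k, 31), (w, 23, n, 31), (w, 23, p, 31), (w, 23, q, 31)}
σ[B <= F]: keep tuples satisfying B <= F → {(a, 23, k, 31), (a, 23, n, 31), (a, 23, p, 31), (a, 23, q, 31), (c, 4, t, 10), (c, 4, t, 23), (c, 4, t, 32), (c, 4, w, 10), (c, 4, w, 23), (c, 4, w, 32), (s, 23, k, 31), (s, 23, n, 31), (s, 23, p, 31), (s, 23, q, 31), (s, 4, t, 10), (s, 4, t, 23), (s, 4, t, 32), (s, 4, w, 10), (s, 4, w, 23), (s, 4, w, 32), (u, 23, k, 31), (u, 23, n, 31), (u, 23, p, 31), (u, 23, q, 31), (w, 23, k, 31), (w, 23, n, 31), (w, 23, p, 31), (w, 23, q, 31)}
π_{B, A} gives {(23, a), (23, s), (23, u), (23, w), (4, c), (4, s)} (22 duplicate(s) eliminated).

{(23, a), (23, s), (23, u), (23, w), (4, c), (4, s)}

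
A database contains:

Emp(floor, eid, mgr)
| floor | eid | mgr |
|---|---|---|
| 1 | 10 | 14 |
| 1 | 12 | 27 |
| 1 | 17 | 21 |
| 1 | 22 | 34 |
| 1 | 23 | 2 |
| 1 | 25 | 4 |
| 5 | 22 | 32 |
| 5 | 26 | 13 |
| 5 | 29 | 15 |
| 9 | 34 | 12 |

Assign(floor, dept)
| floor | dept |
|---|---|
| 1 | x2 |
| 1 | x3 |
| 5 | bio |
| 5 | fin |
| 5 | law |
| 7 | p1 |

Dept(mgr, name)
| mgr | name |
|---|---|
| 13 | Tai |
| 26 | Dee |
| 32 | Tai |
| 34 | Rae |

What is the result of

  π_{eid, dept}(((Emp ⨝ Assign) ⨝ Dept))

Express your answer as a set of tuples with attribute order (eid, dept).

{(22, bio), (22, fin), (22, law), (22, x2), (22, x3), (26, bio), (26, fin), (26, law)}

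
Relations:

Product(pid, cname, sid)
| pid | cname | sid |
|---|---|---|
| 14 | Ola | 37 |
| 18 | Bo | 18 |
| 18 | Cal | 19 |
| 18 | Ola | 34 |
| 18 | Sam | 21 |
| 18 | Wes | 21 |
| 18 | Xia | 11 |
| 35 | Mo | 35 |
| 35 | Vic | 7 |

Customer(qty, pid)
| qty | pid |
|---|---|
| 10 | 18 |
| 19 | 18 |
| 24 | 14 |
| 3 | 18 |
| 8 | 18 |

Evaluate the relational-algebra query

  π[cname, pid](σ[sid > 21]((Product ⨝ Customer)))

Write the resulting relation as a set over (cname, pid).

{(Ola, 14), (Ola, 18)}

Product ⋈ Customer (natural join on pid): {(14, Ola, 37, 24), (18, Bo, 18, 10), (18, Bo, 18, 19), (18, Bo, 18, 3), (18, Bo, 18, 8), (18, Cal, 19, 10), (18, Cal, 19, 19), (18, Cal, 19, 3), (18, Cal, 19, 8), (18, Ola, 34, 10), (18, Ola, 34, 19), (18, Ola, 34, 3), (18, Ola, 34, 8), (18, Sam, 21, 10), (18, Sam, 21, 19), (18, Sam, 21, 3), (18, Sam, 21, 8), (18, Wes, 21, 10), (18, Wes, 21, 19), (18, Wes, 21, 3), (18, Wes, 21, 8), (18, Xia, 11, 10), (18, Xia, 11, 19), (18, Xia, 11, 3), (18, Xia, 11, 8)}
Filtering on sid > 21 leaves {(14, Ola, 37, 24), (18, Ola, 34, 10), (18, Ola, 34, 19), (18, Ola, 34, 3), (18, Ola, 34, 8)}.
Projecting to cname, pid (3 duplicate(s) eliminated): {(Ola, 14), (Ola, 18)}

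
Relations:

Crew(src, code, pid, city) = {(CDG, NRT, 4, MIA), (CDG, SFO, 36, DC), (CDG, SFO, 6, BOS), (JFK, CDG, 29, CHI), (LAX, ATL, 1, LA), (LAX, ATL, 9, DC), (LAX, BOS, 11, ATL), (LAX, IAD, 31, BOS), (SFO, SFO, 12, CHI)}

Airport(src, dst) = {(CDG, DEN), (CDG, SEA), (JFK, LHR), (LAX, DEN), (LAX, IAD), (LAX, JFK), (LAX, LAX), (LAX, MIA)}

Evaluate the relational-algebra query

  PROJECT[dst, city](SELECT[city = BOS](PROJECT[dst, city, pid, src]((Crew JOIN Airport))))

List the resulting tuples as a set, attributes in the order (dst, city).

{(DEN, BOS), (IAD, BOS), (JFK, BOS), (LAX, BOS), (MIA, BOS), (SEA, BOS)}

Natural join on src: {(CDG, NRT, 4, MIA, DEN), (CDG, NRT, 4, MIA, SEA), (CDG, SFO, 36, DC, DEN), (CDG, SFO, 36, DC, SEA), (CDG, SFO, 6, BOS, DEN), (CDG, SFO, 6, BOS, SEA), (JFK, CDG, 29, CHI, LHR), (LAX, ATL, 1, LA, DEN), (LAX, ATL, 1, LA, IAD), (LAX, ATL, 1, LA, JFK), (LAX, ATL, 1, LA, LAX), (LAX, ATL, 1, LA, MIA), (LAX, ATL, 9, DC, DEN), (LAX, ATL, 9, DC, IAD), (LAX, ATL, 9, DC, JFK), (LAX, ATL, 9, DC, LAX), (LAX, ATL, 9, DC, MIA), (LAX, BOS, 11, ATL, DEN), (LAX, BOS, 11, ATL, IAD), (LAX, BOS, 11, ATL, JFK), (LAX, BOS, 11, ATL, LAX), (LAX, BOS, 11, ATL, MIA), (LAX, IAD, 31, BOS, DEN), (LAX, IAD, 31, BOS, IAD), (LAX, IAD, 31, BOS, JFK), (LAX, IAD, 31, BOS, LAX), (LAX, IAD, 31, BOS, MIA)}
π_{dst, city, pid, src} gives {(DEN, ATL, 11, LAX), (DEN, BOS, 31, LAX), (DEN, BOS, 6, CDG), (DEN, DC, 36, CDG), (DEN, DC, 9, LAX), (DEN, LA, 1, LAX), (DEN, MIA, 4, CDG), (IAD, ATL, 11, LAX), (IAD, BOS, 31, LAX), (IAD, DC, 9, LAX), (IAD, LA, 1, LAX), (JFK, ATL, 11, LAX), (JFK, BOS, 31, LAX), (JFK, DC, 9, LAX), (JFK, LA, 1, LAX), (LAX, ATL, 11, LAX), (LAX, BOS, 31, LAX), (LAX, DC, 9, LAX), (LAX, LA, 1, LAX), (LHR, CHI, 29, JFK), (MIA, ATL, 11, LAX), (MIA, BOS, 31, LAX), (MIA, DC, 9, LAX), (MIA, LA, 1, LAX), (SEA, BOS, 6, CDG), (SEA, DC, 36, CDG), (SEA, MIA, 4, CDG)}.
σ[city = BOS]: keep tuples satisfying city = BOS → {(DEN, BOS, 31, LAX), (DEN, BOS, 6, CDG), (IAD, BOS, 31, LAX), (JFK, BOS, 31, LAX), (LAX, BOS, 31, LAX), (MIA, BOS, 31, LAX), (SEA, BOS, 6, CDG)}
π_{dst, city} gives {(DEN, BOS), (IAD, BOS), (JFK, BOS), (LAX, BOS), (MIA, BOS), (SEA, BOS)} (1 duplicate(s) eliminated).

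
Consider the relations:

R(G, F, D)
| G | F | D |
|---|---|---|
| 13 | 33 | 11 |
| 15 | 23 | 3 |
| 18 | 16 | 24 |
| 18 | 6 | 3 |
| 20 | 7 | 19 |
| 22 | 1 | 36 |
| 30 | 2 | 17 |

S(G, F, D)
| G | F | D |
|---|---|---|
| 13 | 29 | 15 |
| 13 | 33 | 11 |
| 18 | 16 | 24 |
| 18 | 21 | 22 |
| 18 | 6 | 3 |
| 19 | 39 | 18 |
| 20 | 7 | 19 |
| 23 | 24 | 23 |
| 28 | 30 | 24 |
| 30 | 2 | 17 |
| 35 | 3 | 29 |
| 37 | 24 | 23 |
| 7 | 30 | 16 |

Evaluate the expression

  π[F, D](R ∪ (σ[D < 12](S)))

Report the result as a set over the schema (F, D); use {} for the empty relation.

{(1, 36), (16, 24), (2, 17), (23, 3), (33, 11), (6, 3), (7, 19)}

Apply σ_{D < 12}; surviving tuples: {(13, 33, 11), (18, 6, 3)}
Taking the union: {(13, 33, 11), (15, 23, 3), (18, 16, 24), (18, 6, 3), (20, 7, 19), (22, 1, 36), (30, 2, 17)}
π[F, D]: project onto (F, D) → {(1, 36), (16, 24), (2, 17), (23, 3), (33, 11), (6, 3), (7, 19)}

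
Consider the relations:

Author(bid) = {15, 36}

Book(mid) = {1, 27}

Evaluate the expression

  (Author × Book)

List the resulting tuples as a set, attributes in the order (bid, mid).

{(15, 1), (15, 27), (36, 1), (36, 27)}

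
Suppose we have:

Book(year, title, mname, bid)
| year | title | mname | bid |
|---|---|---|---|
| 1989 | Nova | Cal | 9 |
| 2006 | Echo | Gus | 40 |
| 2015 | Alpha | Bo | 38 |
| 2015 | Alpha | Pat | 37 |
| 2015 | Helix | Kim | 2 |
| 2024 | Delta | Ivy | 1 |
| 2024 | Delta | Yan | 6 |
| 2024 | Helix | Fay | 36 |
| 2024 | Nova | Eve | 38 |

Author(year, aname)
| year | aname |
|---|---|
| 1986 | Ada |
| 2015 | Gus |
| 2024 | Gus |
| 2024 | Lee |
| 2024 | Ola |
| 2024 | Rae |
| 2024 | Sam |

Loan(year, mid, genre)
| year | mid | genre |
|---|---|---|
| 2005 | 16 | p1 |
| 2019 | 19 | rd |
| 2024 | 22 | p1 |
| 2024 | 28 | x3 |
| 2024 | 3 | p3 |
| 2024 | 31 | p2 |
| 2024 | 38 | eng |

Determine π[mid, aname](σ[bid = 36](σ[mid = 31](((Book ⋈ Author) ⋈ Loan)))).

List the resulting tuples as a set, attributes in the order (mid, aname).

{(31, Gus), (31, Lee), (31, Ola), (31, Rae), (31, Sam)}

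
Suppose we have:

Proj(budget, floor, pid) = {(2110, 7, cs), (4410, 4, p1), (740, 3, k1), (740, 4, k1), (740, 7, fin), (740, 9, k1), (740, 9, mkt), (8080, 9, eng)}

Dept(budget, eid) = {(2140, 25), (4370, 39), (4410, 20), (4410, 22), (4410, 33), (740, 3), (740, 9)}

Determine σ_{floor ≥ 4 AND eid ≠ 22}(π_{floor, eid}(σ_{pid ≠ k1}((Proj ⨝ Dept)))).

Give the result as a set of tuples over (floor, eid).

Proj ⋈ Dept (natural join on budget): {(4410, 4, p1, 20), (4410, 4, p1, 22), (4410, 4, p1, 33), (740, 3, k1, 3), (740, 3, k1, 9), (740, 4, k1, 3), (740, 4, k1, 9), (740, 7, fin, 3), (740, 7, fin, 9), (740, 9, k1, 3), (740, 9, k1, 9), (740, 9, mkt, 3), (740, 9, mkt, 9)}
σ[pid ≠ k1]: keep tuples satisfying pid ≠ k1 → {(4410, 4, p1, 20), (4410, 4, p1, 22), (4410, 4, p1, 33), (740, 7, fin, 3), (740, 7, fin, 9), (740, 9, mkt, 3), (740, 9, mkt, 9)}
Projecting to floor, eid: {(4, 20), (4, 22), (4, 33), (7, 3), (7, 9), (9, 3), (9, 9)}
σ[floor ≥ 4 AND eid ≠ 22]: keep tuples satisfying floor ≥ 4 AND eid ≠ 22 → {(4, 20), (4, 33), (7, 3), (7, 9), (9, 3), (9, 9)}

{(4, 20), (4, 33), (7, 3), (7, 9), (9, 3), (9, 9)}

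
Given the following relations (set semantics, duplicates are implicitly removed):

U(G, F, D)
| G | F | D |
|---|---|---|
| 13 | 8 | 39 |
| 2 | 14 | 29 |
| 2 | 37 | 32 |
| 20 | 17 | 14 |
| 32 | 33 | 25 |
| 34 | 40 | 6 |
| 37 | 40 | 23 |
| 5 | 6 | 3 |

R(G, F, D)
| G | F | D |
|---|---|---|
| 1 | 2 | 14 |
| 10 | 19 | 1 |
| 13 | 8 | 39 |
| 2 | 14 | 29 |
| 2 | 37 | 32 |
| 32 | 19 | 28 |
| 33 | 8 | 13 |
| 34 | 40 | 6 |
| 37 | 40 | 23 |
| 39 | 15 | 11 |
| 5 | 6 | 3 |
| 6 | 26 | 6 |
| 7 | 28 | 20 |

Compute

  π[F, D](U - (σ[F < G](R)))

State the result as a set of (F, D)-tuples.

Apply σ_{F < G}; surviving tuples: {(13, 8, 39), (32, 19, 28), (33, 8, 13), (39, 15, 11)}
Set difference of the two operands is {(2, 14, 29), (2, 37, 32), (20, 17, 14), (32, 33, 25), (34, 40, 6), (37, 40, 23), (5, 6, 3)}.
Projecting to F, D: {(14, 29), (17, 14), (33, 25), (37, 32), (40, 23), (40, 6), (6, 3)}

{(14, 29), (17, 14), (33, 25), (37, 32), (40, 23), (40, 6), (6, 3)}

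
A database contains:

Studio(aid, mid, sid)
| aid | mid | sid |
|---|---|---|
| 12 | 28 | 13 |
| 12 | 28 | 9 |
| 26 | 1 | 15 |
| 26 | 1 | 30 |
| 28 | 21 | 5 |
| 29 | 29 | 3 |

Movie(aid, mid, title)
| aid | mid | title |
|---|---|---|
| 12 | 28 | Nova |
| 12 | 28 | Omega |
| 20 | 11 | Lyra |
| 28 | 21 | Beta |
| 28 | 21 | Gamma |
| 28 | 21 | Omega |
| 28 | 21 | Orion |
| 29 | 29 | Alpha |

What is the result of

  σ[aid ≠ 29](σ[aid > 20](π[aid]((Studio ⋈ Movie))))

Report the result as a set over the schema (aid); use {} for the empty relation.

Studio ⋈ Movie (natural join on aid, mid): {(12, 28, 13, Nova), (12, 28, 13, Omega), (12, 28, 9, Nova), (12, 28, 9, Omega), (28, 21, 5, Beta), (28, 21, 5, Gamma), (28, 21, 5, Omega), (28, 21, 5, Orion), (29, 29, 3, Alpha)}
Keep only column(s) aid (6 duplicate(s) eliminated): {12, 28, 29}
σ[aid > 20]: keep tuples satisfying aid > 20 → {28, 29}
σ[aid ≠ 29]: keep tuples satisfying aid ≠ 29 → {28}

{28}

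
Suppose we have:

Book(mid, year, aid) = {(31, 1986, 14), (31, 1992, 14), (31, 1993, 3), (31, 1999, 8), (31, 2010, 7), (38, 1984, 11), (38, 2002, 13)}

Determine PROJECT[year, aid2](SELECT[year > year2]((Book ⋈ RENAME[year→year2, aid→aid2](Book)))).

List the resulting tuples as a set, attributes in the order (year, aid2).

ρ[year→year2, aid→aid2]: schema becomes (mid, year2, aid2); tuples unchanged.
Natural join on mid: {(31, 1986, 14, 1986, 14), (31, 1986, 14, 1992, 14), (31, 1986, 14, 1993, 3), (31, 1986, 14, 1999, 8), (31, 1986, 14, 2010, 7), (31, 1992, 14, 1986, 14), (31, 1992, 14, 1992, 14), (31, 1992, 14, 1993, 3), (31, 1992, 14, 1999, 8), (31, 1992, 14, 2010, 7), (31, 1993, 3, 1986, 14), (31, 1993, 3, 1992, 14), (31, 1993, 3, 1993, 3), (31, 1993, 3, 1999, 8), (31, 1993, 3, 2010, 7), (31, 1999, 8, 1986, 14), (31, 1999, 8, 1992, 14), (31, 1999, 8, 1993, 3), (31, 1999, 8, 1999, 8), (31, 1999, 8, 2010, 7), (31, 2010, 7, 1986, 14), (31, 2010, 7, 1992, 14), (31, 2010, 7, 1993, 3), (31, 2010, 7, 1999, 8), (31, 2010, 7, 2010, 7), (38, 1984, 11, 1984, 11), (38, 1984, 11, 2002, 13), (38, 2002, 13, 1984, 11), (38, 2002, 13, 2002, 13)}
Filtering on year > year2 leaves {(31, 1992, 14, 1986, 14), (31, 1993, 3, 1986, 14), (31, 1993, 3, 1992, 14), (31, 1999, 8, 1986, 14), (31, 1999, 8, 1992, 14), (31, 1999, 8, 1993, 3), (31, 2010, 7, 1986, 14), (31, 2010, 7, 1992, 14), (31, 2010, 7, 1993, 3), (31, 2010, 7, 1999, 8), (38, 2002, 13, 1984, 11)}.
Keep only column(s) year, aid2 (3 duplicate(s) eliminated): {(1992, 14), (1993, 14), (1999, 14), (1999, 3), (2002, 11), (2010, 14), (2010, 3), (2010, 8)}

{(1992, 14), (1993, 14), (1999, 14), (1999, 3), (2002, 11), (2010, 14), (2010, 3), (2010, 8)}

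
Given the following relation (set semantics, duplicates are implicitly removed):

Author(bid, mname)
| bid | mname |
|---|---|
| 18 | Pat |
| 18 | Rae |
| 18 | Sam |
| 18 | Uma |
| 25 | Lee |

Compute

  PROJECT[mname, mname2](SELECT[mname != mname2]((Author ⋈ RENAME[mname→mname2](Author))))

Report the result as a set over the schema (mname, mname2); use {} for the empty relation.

ρ[mname→mname2]: schema becomes (bid, mname2); tuples unchanged.
Author ⋈ RENAME[mname→mname2](Author) (natural join on bid): {(18, Pat, Pat), (18, Pat, Rae), (18, Pat, Sam), (18, Pat, Uma), (18, Rae, Pat), (18, Rae, Rae), (18, Rae, Sam), (18, Rae, Uma), (18, Sam, Pat), (18, Sam, Rae), (18, Sam, Sam), (18, Sam, Uma), (18, Uma, Pat), (18, Uma, Rae), (18, Uma, Sam), (18, Uma, Uma), (25, Lee, Lee)}
Filtering on mname != mname2 leaves {(18, Pat, Rae), (18, Pat, Sam), (18, Pat, Uma), (18, Rae, Pat), (18, Rae, Sam), (18, Rae, Uma), (18, Sam, Pat), (18, Sam, Rae), (18, Sam, Uma), (18, Uma, Pat), (18, Uma, Rae), (18, Uma, Sam)}.
Projecting to mname, mname2: {(Pat, Rae), (Pat, Sam), (Pat, Uma), (Rae, Pat), (Rae, Sam), (Rae, Uma), (Sam, Pat), (Sam, Rae), (Sam, Uma), (Uma, Pat), (Uma, Rae), (Uma, Sam)}

{(Pat, Rae), (Pat, Sam), (Pat, Uma), (Rae, Pat), (Rae, Sam), (Rae, Uma), (Sam, Pat), (Sam, Rae), (Sam, Uma), (Uma, Pat), (Uma, Rae), (Uma, Sam)}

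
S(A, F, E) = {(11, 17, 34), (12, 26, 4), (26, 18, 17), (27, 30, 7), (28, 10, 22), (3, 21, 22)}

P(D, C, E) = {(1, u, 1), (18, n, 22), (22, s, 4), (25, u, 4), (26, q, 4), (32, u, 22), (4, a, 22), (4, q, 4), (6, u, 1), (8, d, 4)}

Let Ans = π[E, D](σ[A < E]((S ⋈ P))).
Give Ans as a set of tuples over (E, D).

{(22, 18), (22, 32), (22, 4)}

Joining S and P on E yields {(12, 26, 4, 22, s), (12, 26, 4, 25, u), (12, 26, 4, 26, q), (12, 26, 4, 4, q), (12, 26, 4, 8, d), (28, 10, 22, 18, n), (28, 10, 22, 32, u), (28, 10, 22, 4, a), (3, 21, 22, 18, n), (3, 21, 22, 32, u), (3, 21, 22, 4, a)}.
Filtering on A < E leaves {(3, 21, 22, 18, n), (3, 21, 22, 32, u), (3, 21, 22, 4, a)}.
Keep only column(s) E, D: {(22, 18), (22, 32), (22, 4)}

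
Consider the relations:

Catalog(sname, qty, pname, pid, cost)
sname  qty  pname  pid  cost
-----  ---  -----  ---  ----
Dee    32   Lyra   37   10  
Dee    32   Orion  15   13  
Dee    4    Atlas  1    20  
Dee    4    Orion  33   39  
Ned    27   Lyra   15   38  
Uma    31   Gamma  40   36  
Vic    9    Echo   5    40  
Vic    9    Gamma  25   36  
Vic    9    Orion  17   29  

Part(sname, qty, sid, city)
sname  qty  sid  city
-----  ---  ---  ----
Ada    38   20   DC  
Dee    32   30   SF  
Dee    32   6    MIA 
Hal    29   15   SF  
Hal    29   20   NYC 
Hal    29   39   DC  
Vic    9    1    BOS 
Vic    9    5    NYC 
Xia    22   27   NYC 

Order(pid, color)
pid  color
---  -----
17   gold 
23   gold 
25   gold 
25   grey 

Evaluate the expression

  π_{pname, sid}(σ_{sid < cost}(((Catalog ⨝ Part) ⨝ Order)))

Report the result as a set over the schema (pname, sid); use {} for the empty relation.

Joining Catalog and Part on sname, qty yields {(Dee, 32, Lyra, 37, 10, 30, SF), (Dee, 32, Lyra, 37, 10, 6, MIA), (Dee, 32, Orion, 15, 13, 30, SF), (Dee, 32, Orion, 15, 13, 6, MIA), (Vic, 9, Echo, 5, 40, 1, BOS), (Vic, 9, Echo, 5, 40, 5, NYC), (Vic, 9, Gamma, 25, 36, 1, BOS), (Vic, 9, Gamma, 25, 36, 5, NYC), (Vic, 9, Orion, 17, 29, 1, BOS), (Vic, 9, Orion, 17, 29, 5, NYC)}.
Joining (Catalog ⨝ Part) and Order on pid yields {(Vic, 9, Gamma, 25, 36, 1, BOS, gold), (Vic, 9, Gamma, 25, 36, 1, BOS, grey), (Vic, 9, Gamma, 25, 36, 5, NYC, gold), (Vic, 9, Gamma, 25, 36, 5, NYC, grey), (Vic, 9, Orion, 17, 29, 1, BOS, gold), (Vic, 9, Orion, 17, 29, 5, NYC, gold)}.
Apply σ_{sid < cost}; surviving tuples: {(Vic, 9, Gamma, 25, 36, 1, BOS, gold), (Vic, 9, Gamma, 25, 36, 1, BOS, grey), (Vic, 9, Gamma, 25, 36, 5, NYC, gold), (Vic, 9, Gamma, 25, 36, 5, NYC, grey), (Vic, 9, Orion, 17, 29, 1, BOS, gold), (Vic, 9, Orion, 17, 29, 5, NYC, gold)}
Keep only column(s) pname, sid (2 duplicate(s) eliminated): {(Gamma, 1), (Gamma, 5), (Orion, 1), (Orion, 5)}

{(Gamma, 1), (Gamma, 5), (Orion, 1), (Orion, 5)}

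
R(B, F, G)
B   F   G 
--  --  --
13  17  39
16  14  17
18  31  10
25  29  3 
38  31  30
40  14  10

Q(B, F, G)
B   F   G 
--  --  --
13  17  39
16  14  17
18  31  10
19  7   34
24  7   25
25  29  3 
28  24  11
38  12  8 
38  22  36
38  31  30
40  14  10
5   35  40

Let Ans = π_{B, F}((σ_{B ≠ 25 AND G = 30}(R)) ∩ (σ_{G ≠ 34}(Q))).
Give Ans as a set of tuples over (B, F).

Apply σ_{B ≠ 25 AND G = 30}; surviving tuples: {(38, 31, 30)}
Apply σ_{G ≠ 34}; surviving tuples: {(13, 17, 39), (16, 14, 17), (18, 31, 10), (24, 7, 25), (25, 29, 3), (28, 24, 11), (38, 12, 8), (38, 22, 36), (38, 31, 30), (40, 14, 10), (5, 35, 40)}
Intersection: {(38, 31, 30)} with {(13, 17, 39), (16, 14, 17), (18, 31, 10), (24, 7, 25), (25, 29, 3), (28, 24, 11), (38, 12, 8), (38, 22, 36), (38, 31, 30), (40, 14, 10), (5, 35, 40)} → {(38, 31, 30)}
π[B, F]: project onto (B, F) → {(38, 31)}

{(38, 31)}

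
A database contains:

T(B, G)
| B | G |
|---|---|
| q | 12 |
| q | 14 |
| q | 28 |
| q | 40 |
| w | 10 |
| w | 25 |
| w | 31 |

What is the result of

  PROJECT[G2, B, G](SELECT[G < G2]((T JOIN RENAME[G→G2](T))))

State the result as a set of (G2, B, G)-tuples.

{(14, q, 12), (25, w, 10), (28, q, 12), (28, q, 14), (31, w, 10), (31, w, 25), (40, q, 12), (40, q, 14), (40, q, 28)}

ρ[G→G2]: schema becomes (B, G2); tuples unchanged.
Natural join on B: {(q, 12, 12), (q, 12, 14), (q, 12, 28), (q, 12, 40), (q, 14, 12), (q, 14, 14), (q, 14, 28), (q, 14, 40), (q, 28, 12), (q, 28, 14), (q, 28, 28), (q, 28, 40), (q, 40, 12), (q, 40, 14), (q, 40, 28), (q, 40, 40), (w, 10, 10), (w, 10, 25), (w, 10, 31), (w, 25, 10), (w, 25, 25), (w, 25, 31), (w, 31, 10), (w, 31, 25), (w, 31, 31)}
σ[G < G2]: keep tuples satisfying G < G2 → {(q, 12, 14), (q, 12, 28), (q, 12, 40), (q, 14, 28), (q, 14, 40), (q, 28, 40), (w, 10, 25), (w, 10, 31), (w, 25, 31)}
π[G2, B, G]: project onto (G2, B, G) → {(14, q, 12), (25, w, 10), (28, q, 12), (28, q, 14), (31, w, 10), (31, w, 25), (40, q, 12), (40, q, 14), (40, q, 28)}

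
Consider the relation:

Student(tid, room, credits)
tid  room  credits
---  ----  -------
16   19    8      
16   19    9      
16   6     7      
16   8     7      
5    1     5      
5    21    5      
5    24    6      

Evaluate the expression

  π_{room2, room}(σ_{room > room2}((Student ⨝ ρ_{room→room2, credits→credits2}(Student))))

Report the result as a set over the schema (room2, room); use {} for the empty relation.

{(1, 21), (1, 24), (21, 24), (6, 19), (6, 8), (8, 19)}

ρ[room→room2, credits→credits2]: schema becomes (tid, room2, credits2); tuples unchanged.
Natural join on tid: {(16, 19, 8, 19, 8), (16, 19, 8, 19, 9), (16, 19, 8, 6, 7), (16, 19, 8, 8, 7), (16, 19, 9, 19, 8), (16, 19, 9, 19, 9), (16, 19, 9, 6, 7), (16, 19, 9, 8, 7), (16, 6, 7, 19, 8), (16, 6, 7, 19, 9), (16, 6, 7, 6, 7), (16, 6, 7, 8, 7), (16, 8, 7, 19, 8), (16, 8, 7, 19, 9), (16, 8, 7, 6, 7), (16, 8, 7, 8, 7), (5, 1, 5, 1, 5), (5, 1, 5, 21, 5), (5, 1, 5, 24, 6), (5, 21, 5, 1, 5), (5, 21, 5, 21, 5), (5, 21, 5, 24, 6), (5, 24, 6, 1, 5), (5, 24, 6, 21, 5), (5, 24, 6, 24, 6)}
Apply σ_{room > room2}; surviving tuples: {(16, 19, 8, 6, 7), (16, 19, 8, 8, 7), (16, 19, 9, 6, 7), (16, 19, 9, 8, 7), (16, 8, 7, 6, 7), (5, 21, 5, 1, 5), (5, 24, 6, 1, 5), (5, 24, 6, 21, 5)}
Keep only column(s) room2, room (2 duplicate(s) eliminated): {(1, 21), (1, 24), (21, 24), (6, 19), (6, 8), (8, 19)}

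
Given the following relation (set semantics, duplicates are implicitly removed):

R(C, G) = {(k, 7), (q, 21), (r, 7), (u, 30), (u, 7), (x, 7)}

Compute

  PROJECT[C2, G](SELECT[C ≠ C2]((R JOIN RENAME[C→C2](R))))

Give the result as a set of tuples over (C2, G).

ρ[C→C2]: schema becomes (C2, G); tuples unchanged.
R ⋈ RENAME[C→C2](R) (natural join on G): {(k, 7, k), (k, 7, r), (k, 7, u), (k, 7, x), (q, 21, q), (r, 7, k), (r, 7, r), (r, 7, u), (r, 7, x), (u, 30, u), (u, 7, k), (u, 7, r), (u, 7, u), (u, 7, x), (x, 7, k), (x, 7, r), (x, 7, u), (x, 7, x)}
Selection C ≠ C2: {(k, 7, r), (k, 7, u), (k, 7, x), (r, 7, k), (r, 7, u), (r, 7, x), (u, 7, k), (u, 7, r), (u, 7, x), (x, 7, k), (x, 7, r), (x, 7, u)}
Projecting to C2, G (8 duplicate(s) eliminated): {(k, 7), (r, 7), (u, 7), (x, 7)}

{(k, 7), (r, 7), (u, 7), (x, 7)}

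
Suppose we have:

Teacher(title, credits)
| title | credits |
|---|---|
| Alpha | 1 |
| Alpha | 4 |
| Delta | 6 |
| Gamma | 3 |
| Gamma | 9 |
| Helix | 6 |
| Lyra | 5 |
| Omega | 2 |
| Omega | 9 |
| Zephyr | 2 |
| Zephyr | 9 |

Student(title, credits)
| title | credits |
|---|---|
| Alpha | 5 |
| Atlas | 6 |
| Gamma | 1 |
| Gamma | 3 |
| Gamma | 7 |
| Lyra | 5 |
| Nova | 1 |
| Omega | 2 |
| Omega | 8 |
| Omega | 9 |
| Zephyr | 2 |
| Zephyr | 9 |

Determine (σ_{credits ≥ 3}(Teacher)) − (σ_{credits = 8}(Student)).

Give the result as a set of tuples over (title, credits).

σ[credits ≥ 3]: keep tuples satisfying credits ≥ 3 → {(Alpha, 4), (Delta, 6), (Gamma, 3), (Gamma, 9), (Helix, 6), (Lyra, 5), (Omega, 9), (Zephyr, 9)}
σ[credits = 8]: keep tuples satisfying credits = 8 → {(Omega, 8)}
Set difference of the two operands is {(Alpha, 4), (Delta, 6), (Gamma, 3), (Gamma, 9), (Helix, 6), (Lyra, 5), (Omega, 9), (Zephyr, 9)}.

{(Alpha, 4), (Delta, 6), (Gamma, 3), (Gamma, 9), (Helix, 6), (Lyra, 5), (Omega, 9), (Zephyr, 9)}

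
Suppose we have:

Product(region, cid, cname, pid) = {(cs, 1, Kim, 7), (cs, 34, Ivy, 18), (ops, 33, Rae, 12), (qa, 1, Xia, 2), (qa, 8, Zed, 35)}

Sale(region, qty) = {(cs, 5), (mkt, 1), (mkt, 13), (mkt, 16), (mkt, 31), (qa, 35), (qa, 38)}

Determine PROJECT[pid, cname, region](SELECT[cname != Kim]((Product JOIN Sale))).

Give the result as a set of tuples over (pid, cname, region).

{(18, Ivy, cs), (2, Xia, qa), (35, Zed, qa)}

Product ⋈ Sale (natural join on region): {(cs, 1, Kim, 7, 5), (cs, 34, Ivy, 18, 5), (qa, 1, Xia, 2, 35), (qa, 1, Xia, 2, 38), (qa, 8, Zed, 35, 35), (qa, 8, Zed, 35, 38)}
Filtering on cname != Kim leaves {(cs, 34, Ivy, 18, 5), (qa, 1, Xia, 2, 35), (qa, 1, Xia, 2, 38), (qa, 8, Zed, 35, 35), (qa, 8, Zed, 35, 38)}.
Projecting to pid, cname, region (2 duplicate(s) eliminated): {(18, Ivy, cs), (2, Xia, qa), (35, Zed, qa)}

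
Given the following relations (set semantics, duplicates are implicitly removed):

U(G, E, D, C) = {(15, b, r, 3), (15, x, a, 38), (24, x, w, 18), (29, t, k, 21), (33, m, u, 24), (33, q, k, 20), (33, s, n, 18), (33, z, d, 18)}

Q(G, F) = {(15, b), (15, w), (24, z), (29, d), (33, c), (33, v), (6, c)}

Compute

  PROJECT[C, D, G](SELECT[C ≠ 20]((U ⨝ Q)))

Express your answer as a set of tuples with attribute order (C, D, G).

Natural join on G: {(15, b, r, 3, b), (15, b, r, 3, w), (15, x, a, 38, b), (15, x, a, 38, w), (24, x, w, 18, z), (29, t, k, 21, d), (33, m, u, 24, c), (33, m, u, 24, v), (33, q, k, 20, c), (33, q, k, 20, v), (33, s, n, 18, c), (33, s, n, 18, v), (33, z, d, 18, c), (33, z, d, 18, v)}
Apply σ_{C ≠ 20}; surviving tuples: {(15, b, r, 3, b), (15, b, r, 3, w), (15, x, a, 38, b), (15, x, a, 38, w), (24, x, w, 18, z), (29, t, k, 21, d), (33, m, u, 24, c), (33, m, u, 24, v), (33, s, n, 18, c), (33, s, n, 18, v), (33, z, d, 18, c), (33, z, d, 18, v)}
Projecting to C, D, G (5 duplicate(s) eliminated): {(18, d, 33), (18, n, 33), (18, w, 24), (21, k, 29), (24, u, 33), (3, r, 15), (38, a, 15)}

{(18, d, 33), (18, n, 33), (18, w, 24), (21, k, 29), (24, u, 33), (3, r, 15), (38, a, 15)}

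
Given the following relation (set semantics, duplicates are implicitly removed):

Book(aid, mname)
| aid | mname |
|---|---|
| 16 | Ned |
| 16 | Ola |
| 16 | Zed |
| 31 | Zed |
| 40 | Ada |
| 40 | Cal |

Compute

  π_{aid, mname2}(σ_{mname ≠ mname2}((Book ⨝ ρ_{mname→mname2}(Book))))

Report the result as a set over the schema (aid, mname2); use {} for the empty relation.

{(16, Ned), (16, Ola), (16, Zed), (40, Ada), (40, Cal)}

ρ[mname→mname2]: schema becomes (aid, mname2); tuples unchanged.
Natural join on aid: {(16, Ned, Ned), (16, Ned, Ola), (16, Ned, Zed), (16, Ola, Ned), (16, Ola, Ola), (16, Ola, Zed), (16, Zed, Ned), (16, Zed, Ola), (16, Zed, Zed), (31, Zed, Zed), (40, Ada, Ada), (40, Ada, Cal), (40, Cal, Ada), (40, Cal, Cal)}
Apply σ_{mname ≠ mname2}; surviving tuples: {(16, Ned, Ola), (16, Ned, Zed), (16, Ola, Ned), (16, Ola, Zed), (16, Zed, Ned), (16, Zed, Ola), (40, Ada, Cal), (40, Cal, Ada)}
π[aid, mname2]: project onto (aid, mname2) (3 duplicate(s) eliminated) → {(16, Ned), (16, Ola), (16, Zed), (40, Ada), (40, Cal)}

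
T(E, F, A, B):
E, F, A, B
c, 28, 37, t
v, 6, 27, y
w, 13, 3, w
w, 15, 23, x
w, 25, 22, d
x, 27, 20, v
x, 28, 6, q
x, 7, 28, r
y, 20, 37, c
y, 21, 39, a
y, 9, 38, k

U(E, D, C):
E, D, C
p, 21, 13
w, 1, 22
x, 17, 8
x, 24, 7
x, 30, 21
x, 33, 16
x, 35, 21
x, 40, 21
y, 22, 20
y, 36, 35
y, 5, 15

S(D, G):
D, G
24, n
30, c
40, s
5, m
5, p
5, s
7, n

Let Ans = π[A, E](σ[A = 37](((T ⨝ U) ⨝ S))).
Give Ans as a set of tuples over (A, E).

{(37, y)}

Joining T and U on E yields {(w, 13, 3, w, 1, 22), (w, 15, 23, x, 1, 22), (w, 25, 22, d, 1, 22), (x, 27, 20, v, 17, 8), (x, 27, 20, v, 24, 7), (x, 27, 20, v, 30, 21), (x, 27, 20, v, 33, 16), (x, 27, 20, v, 35, 21), (x, 27, 20, v, 40, 21), (x, 28, 6, q, 17, 8), (x, 28, 6, q, 24, 7), (x, 28, 6, q, 30, 21), (x, 28, 6, q, 33, 16), (x, 28, 6, q, 35, 21), (x, 28, 6, q, 40, 21), (x, 7, 28, r, 17, 8), (x, 7, 28, r, 24, 7), (x, 7, 28, r, 30, 21), (x, 7, 28, r, 33, 16), (x, 7, 28, r, 35, 21), (x, 7, 28, r, 40, 21), (y, 20, 37, c, 22, 20), (y, 20, 37, c, 36, 35), (y, 20, 37, c, 5, 15), (y, 21, 39, a, 22, 20), (y, 21, 39, a, 36, 35), (y, 21, 39, a, 5, 15), (y, 9, 38, k, 22, 20), (y, 9, 38, k, 36, 35), (y, 9, 38, k, 5, 15)}.
Joining (T ⨝ U) and S on D yields {(x, 27, 20, v, 24, 7, n), (x, 27, 20, v, 30, 21, c), (x, 27, 20, v, 40, 21, s), (x, 28, 6, q, 24, 7, n), (x, 28, 6, q, 30, 21, c), (x, 28, 6, q, 40, 21, s), (x, 7, 28, r, 24, 7, n), (x, 7, 28, r, 30, 21, c), (x, 7, 28, r, 40, 21, s), (y, 20, 37, c, 5, 15, m), (y, 20, 37, c, 5, 15, p), (y, 20, 37, c, 5, 15, s), (y, 21, 39, a, 5, 15, m), (y, 21, 39, a, 5, 15, p), (y, 21, 39, a, 5, 15, s), (y, 9, 38, k, 5, 15, m), (y, 9, 38, k, 5, 15, p), (y, 9, 38, k, 5, 15, s)}.
Apply σ_{A = 37}; surviving tuples: {(y, 20, 37, c, 5, 15, m), (y, 20, 37, c, 5, 15, p), (y, 20, 37, c, 5, 15, s)}
Keep only column(s) A, E (2 duplicate(s) eliminated): {(37, y)}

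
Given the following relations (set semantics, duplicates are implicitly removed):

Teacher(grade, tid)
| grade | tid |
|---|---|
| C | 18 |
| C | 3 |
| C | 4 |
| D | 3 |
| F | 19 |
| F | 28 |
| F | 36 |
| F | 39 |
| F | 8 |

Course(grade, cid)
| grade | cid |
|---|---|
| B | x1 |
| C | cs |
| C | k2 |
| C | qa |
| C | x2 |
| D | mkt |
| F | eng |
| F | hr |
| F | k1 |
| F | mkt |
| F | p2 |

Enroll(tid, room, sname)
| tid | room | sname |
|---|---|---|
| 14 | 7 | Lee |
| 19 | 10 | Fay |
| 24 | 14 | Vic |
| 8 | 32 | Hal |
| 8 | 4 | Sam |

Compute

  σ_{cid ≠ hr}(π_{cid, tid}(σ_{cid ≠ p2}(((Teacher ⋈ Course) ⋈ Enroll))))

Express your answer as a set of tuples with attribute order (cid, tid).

{(eng, 19), (eng, 8), (k1, 19), (k1, 8), (mkt, 19), (mkt, 8)}

Teacher ⋈ Course (natural join on grade): {(C, 18, cs), (C, 18, k2), (C, 18, qa), (C, 18, x2), (C, 3, cs), (C, 3, k2), (C, 3, qa), (C, 3, x2), (C, 4, cs), (C, 4, k2), (C, 4, qa), (C, 4, x2), (D, 3, mkt), (F, 19, eng), (F, 19, hr), (F, 19, k1), (F, 19, mkt), (F, 19, p2), (F, 28, eng), (F, 28, hr), (F, 28, k1), (F, 28, mkt), (F, 28, p2), (F, 36, eng), (F, 36, hr), (F, 36, k1), (F, 36, mkt), (F, 36, p2), (F, 39, eng), (F, 39, hr), (F, 39, k1), (F, 39, mkt), (F, 39, p2), (F, 8, eng), (F, 8, hr), (F, 8, k1), (F, 8, mkt), (F, 8, p2)}
(Teacher ⋈ Course) ⋈ Enroll (natural join on tid): {(F, 19, eng, 10, Fay), (F, 19, hr, 10, Fay), (F, 19, k1, 10, Fay), (F, 19, mkt, 10, Fay), (F, 19, p2, 10, Fay), (F, 8, eng, 32, Hal), (F, 8, eng, 4, Sam), (F, 8, hr, 32, Hal), (F, 8, hr, 4, Sam), (F, 8, k1, 32, Hal), (F, 8, k1, 4, Sam), (F, 8, mkt, 32, Hal), (F, 8, mkt, 4, Sam), (F, 8, p2, 32, Hal), (F, 8, p2, 4, Sam)}
σ[cid ≠ p2]: keep tuples satisfying cid ≠ p2 → {(F, 19, eng, 10, Fay), (F, 19, hr, 10, Fay), (F, 19, k1, 10, Fay), (F, 19, mkt, 10, Fay), (F, 8, eng, 32, Hal), (F, 8, eng, 4, Sam), (F, 8, hr, 32, Hal), (F, 8, hr, 4, Sam), (F, 8, k1, 32, Hal), (F, 8, k1, 4, Sam), (F, 8, mkt, 32, Hal), (F, 8, mkt, 4, Sam)}
π[cid, tid]: project onto (cid, tid) (4 duplicate(s) eliminated) → {(eng, 19), (eng, 8), (hr, 19), (hr, 8), (k1, 19), (k1, 8), (mkt, 19), (mkt, 8)}
σ[cid ≠ hr]: keep tuples satisfying cid ≠ hr → {(eng, 19), (eng, 8), (k1, 19), (k1, 8), (mkt, 19), (mkt, 8)}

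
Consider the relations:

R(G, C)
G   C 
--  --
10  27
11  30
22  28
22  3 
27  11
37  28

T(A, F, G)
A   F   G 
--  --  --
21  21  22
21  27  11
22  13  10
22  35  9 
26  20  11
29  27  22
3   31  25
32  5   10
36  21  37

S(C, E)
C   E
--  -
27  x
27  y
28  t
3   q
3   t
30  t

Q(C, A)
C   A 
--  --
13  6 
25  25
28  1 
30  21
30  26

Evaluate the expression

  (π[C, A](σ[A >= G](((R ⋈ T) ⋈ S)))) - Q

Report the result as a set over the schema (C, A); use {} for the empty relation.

{(27, 22), (27, 32), (28, 29), (3, 29)}

Natural join on G: {(10, 27, 22, 13), (10, 27, 32, 5), (11, 30, 21, 27), (11, 30, 26, 20), (22, 28, 21, 21), (22, 28, 29, 27), (22, 3, 21, 21), (22, 3, 29, 27), (37, 28, 36, 21)}
Natural join on C: {(10, 27, 22, 13, x), (10, 27, 22, 13, y), (10, 27, 32, 5, x), (10, 27, 32, 5, y), (11, 30, 21, 27, t), (11, 30, 26, 20, t), (22, 28, 21, 21, t), (22, 28, 29, 27, t), (22, 3, 21, 21, q), (22, 3, 21, 21, t), (22, 3, 29, 27, q), (22, 3, 29, 27, t), (37, 28, 36, 21, t)}
Apply σ_{A >= G}; surviving tuples: {(10, 27, 22, 13, x), (10, 27, 22, 13, y), (10, 27, 32, 5, x), (10, 27, 32, 5, y), (11, 30, 21, 27, t), (11, 30, 26, 20, t), (22, 28, 29, 27, t), (22, 3, 29, 27, q), (22, 3, 29, 27, t)}
π_{C, A} gives {(27, 22), (27, 32), (28, 29), (3, 29), (30, 21), (30, 26)} (3 duplicate(s) eliminated).
Taking the difference: {(27, 22), (27, 32), (28, 29), (3, 29)}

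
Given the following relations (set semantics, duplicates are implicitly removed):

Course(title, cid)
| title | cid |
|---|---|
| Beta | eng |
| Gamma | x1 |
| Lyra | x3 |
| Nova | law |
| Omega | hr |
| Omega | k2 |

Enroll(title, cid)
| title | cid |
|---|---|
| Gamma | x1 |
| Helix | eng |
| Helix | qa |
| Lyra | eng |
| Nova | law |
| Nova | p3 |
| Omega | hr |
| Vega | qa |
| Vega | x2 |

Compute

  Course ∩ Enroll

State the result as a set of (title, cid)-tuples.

{(Gamma, x1), (Nova, law), (Omega, hr)}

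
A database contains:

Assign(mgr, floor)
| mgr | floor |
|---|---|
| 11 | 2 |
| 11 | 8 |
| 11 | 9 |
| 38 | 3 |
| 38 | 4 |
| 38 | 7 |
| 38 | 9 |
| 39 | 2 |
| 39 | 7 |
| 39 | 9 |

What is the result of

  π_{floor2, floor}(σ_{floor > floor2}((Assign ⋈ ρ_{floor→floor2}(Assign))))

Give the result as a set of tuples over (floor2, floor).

ρ[floor→floor2]: schema becomes (mgr, floor2); tuples unchanged.
Joining Assign and ρ_{floor→floor2}(Assign) on mgr yields {(11, 2, 2), (11, 2, 8), (11, 2, 9), (11, 8, 2), (11, 8, 8), (11, 8, 9), (11, 9, 2), (11, 9, 8), (11, 9, 9), (38, 3, 3), (38, 3, 4), (38, 3, 7), (38, 3, 9), (38, 4, 3), (38, 4, 4), (38, 4, 7), (38, 4, 9), (38, 7, 3), (38, 7, 4), (38, 7, 7), (38, 7, 9), (38, 9, 3), (38, 9, 4), (38, 9, 7), (38, 9, 9), (39, 2, 2), (39, 2, 7), (39, 2, 9), (39, 7, 2), (39, 7, 7), (39, 7, 9), (39, 9, 2), (39, 9, 7), (39, 9, 9)}.
Filtering on floor > floor2 leaves {(11, 8, 2), (11, 9, 2), (11, 9, 8), (38, 4, 3), (38, 7, 3), (38, 7, 4), (38, 9, 3), (38, 9, 4), (38, 9, 7), (39, 7, 2), (39, 9, 2), (39, 9, 7)}.
π_{floor2, floor} gives {(2, 7), (2, 8), (2, 9), (3, 4), (3, 7), (3, 9), (4, 7), (4, 9), (7, 9), (8, 9)} (2 duplicate(s) eliminated).

{(2, 7), (2, 8), (2, 9), (3, 4), (3, 7), (3, 9), (4, 7), (4, 9), (7, 9), (8, 9)}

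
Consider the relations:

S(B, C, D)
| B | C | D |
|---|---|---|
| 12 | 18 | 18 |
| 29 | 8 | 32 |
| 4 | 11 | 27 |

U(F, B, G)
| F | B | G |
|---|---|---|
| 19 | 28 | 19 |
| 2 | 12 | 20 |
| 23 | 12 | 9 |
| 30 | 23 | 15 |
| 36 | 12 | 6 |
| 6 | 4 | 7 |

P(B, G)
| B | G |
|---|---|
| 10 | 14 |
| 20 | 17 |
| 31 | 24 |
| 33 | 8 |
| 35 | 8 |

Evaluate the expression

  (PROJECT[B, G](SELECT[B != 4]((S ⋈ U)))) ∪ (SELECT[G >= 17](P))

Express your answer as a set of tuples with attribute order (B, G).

{(12, 20), (12, 6), (12, 9), (20, 17), (31, 24)}

Natural join on B: {(12, 18, 18, 2, 20), (12, 18, 18, 23, 9), (12, 18, 18, 36, 6), (4, 11, 27, 6, 7)}
Selection B != 4: {(12, 18, 18, 2, 20), (12, 18, 18, 23, 9), (12, 18, 18, 36, 6)}
π[B, G]: project onto (B, G) → {(12, 20), (12, 6), (12, 9)}
Selection G >= 17: {(20, 17), (31, 24)}
Union: {(12, 20), (12, 6), (12, 9)} with {(20, 17), (31, 24)} → {(12, 20), (12, 6), (12, 9), (20, 17), (31, 24)}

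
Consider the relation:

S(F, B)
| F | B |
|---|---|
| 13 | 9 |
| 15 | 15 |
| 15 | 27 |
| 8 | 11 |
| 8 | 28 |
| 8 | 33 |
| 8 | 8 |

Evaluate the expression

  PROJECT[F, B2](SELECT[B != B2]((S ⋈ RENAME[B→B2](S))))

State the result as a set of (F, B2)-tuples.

{(15, 15), (15, 27), (8, 11), (8, 28), (8, 33), (8, 8)}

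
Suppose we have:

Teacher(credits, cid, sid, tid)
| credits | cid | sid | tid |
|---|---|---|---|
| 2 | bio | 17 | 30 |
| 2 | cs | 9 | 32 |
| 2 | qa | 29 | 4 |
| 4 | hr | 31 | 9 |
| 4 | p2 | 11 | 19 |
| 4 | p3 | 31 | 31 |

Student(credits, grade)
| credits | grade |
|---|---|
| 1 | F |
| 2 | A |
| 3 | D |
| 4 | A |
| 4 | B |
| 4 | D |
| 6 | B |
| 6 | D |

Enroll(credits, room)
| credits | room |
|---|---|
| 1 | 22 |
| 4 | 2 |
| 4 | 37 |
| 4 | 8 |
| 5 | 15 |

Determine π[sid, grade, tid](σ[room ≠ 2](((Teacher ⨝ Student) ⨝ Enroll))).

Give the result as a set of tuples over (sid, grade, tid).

Teacher ⋈ Student (natural join on credits): {(2, bio, 17, 30, A), (2, cs, 9, 32, A), (2, qa, 29, 4, A), (4, hr, 31, 9, A), (4, hr, 31, 9, B), (4, hr, 31, 9, D), (4, p2, 11, 19, A), (4, p2, 11, 19, B), (4, p2, 11, 19, D), (4, p3, 31, 31, A), (4, p3, 31, 31, B), (4, p3, 31, 31, D)}
(Teacher ⨝ Student) ⋈ Enroll (natural join on credits): {(4, hr, 31, 9, A, 2), (4, hr, 31, 9, A, 37), (4, hr, 31, 9, A, 8), (4, hr, 31, 9, B, 2), (4, hr, 31, 9, B, 37), (4, hr, 31, 9, B, 8), (4, hr, 31, 9, D, 2), (4, hr, 31, 9, D, 37), (4, hr, 31, 9, D, 8), (4, p2, 11, 19, A, 2), (4, p2, 11, 19, A, 37), (4, p2, 11, 19, A, 8), (4, p2, 11, 19, B, 2), (4, p2, 11, 19, B, 37), (4, p2, 11, 19, B, 8), (4, p2, 11, 19, D, 2), (4, p2, 11, 19, D, 37), (4, p2, 11, 19, D, 8), (4, p3, 31, 31, A, 2), (4, p3, 31, 31, A, 37), (4, p3, 31, 31, A, 8), (4, p3, 31, 31, B, 2), (4, p3, 31, 31, B, 37), (4, p3, 31, 31, B, 8), (4, p3, 31, 31, D, 2), (4, p3, 31, 31, D, 37), (4, p3, 31, 31, D, 8)}
Apply σ_{room ≠ 2}; surviving tuples: {(4, hr, 31, 9, A, 37), (4, hr, 31, 9, A, 8), (4, hr, 31, 9, B, 37), (4, hr, 31, 9, B, 8), (4, hr, 31, 9, D, 37), (4, hr, 31, 9, D, 8), (4, p2, 11, 19, A, 37), (4, p2, 11, 19, A, 8), (4, p2, 11, 19, B, 37), (4, p2, 11, 19, B, 8), (4, p2, 11, 19, D, 37), (4, p2, 11, 19, D, 8), (4, p3, 31, 31, A, 37), (4, p3, 31, 31, A, 8), (4, p3, 31, 31, B, 37), (4, p3, 31, 31, B, 8), (4, p3, 31, 31, D, 37), (4, p3, 31, 31, D, 8)}
π_{sid, grade, tid} gives {(11, A, 19), (11, B, 19), (11, D, 19), (31, A, 31), (31, A, 9), (31, B, 31), (31, B, 9), (31, D, 31), (31, D, 9)} (9 duplicate(s) eliminated).

{(11, A, 19), (11, B, 19), (11, D, 19), (31, A, 31), (31, A, 9), (31, B, 31), (31, B, 9), (31, D, 31), (31, D, 9)}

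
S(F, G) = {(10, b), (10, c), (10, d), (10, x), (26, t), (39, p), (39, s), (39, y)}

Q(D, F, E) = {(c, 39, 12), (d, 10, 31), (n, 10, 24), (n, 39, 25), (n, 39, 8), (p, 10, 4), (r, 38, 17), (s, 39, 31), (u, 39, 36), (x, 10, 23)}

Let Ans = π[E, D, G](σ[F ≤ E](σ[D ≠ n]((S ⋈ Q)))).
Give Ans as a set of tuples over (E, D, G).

S ⋈ Q (natural join on F): {(10, b, d, 31), (10, b, n, 24), (10, b, p, 4), (10, b, x, 23), (10, c, d, 31), (10, c, n, 24), (10, c, p, 4), (10, c, x, 23), (10, d, d, 31), (10, d, n, 24), (10, d, p, 4), (10, d, x, 23), (10, x, d, 31), (10, x, n, 24), (10, x, p, 4), (10, x, x, 23), (39, p, c, 12), (39, p, n, 25), (39, p, n, 8), (39, p, s, 31), (39, p, u, 36), (39, s, c, 12), (39, s, n, 25), (39, s, n, 8), (39, s, s, 31), (39, s, u, 36), (39, y, c, 12), (39, y, n, 25), (39, y, n, 8), (39, y, s, 31), (39, y, u, 36)}
σ[D ≠ n]: keep tuples satisfying D ≠ n → {(10, b, d, 31), (10, b, p, 4), (10, b, x, 23), (10, c, d, 31), (10, c, p, 4), (10, c, x, 23), (10, d, d, 31), (10, d, p, 4), (10, d, x, 23), (10, x, d, 31), (10, x, p, 4), (10, x, x, 23), (39, p, c, 12), (39, p, s, 31), (39, p, u, 36), (39, s, c, 12), (39, s, s, 31), (39, s, u, 36), (39, y, c, 12), (39, y, s, 31), (39, y, u, 36)}
σ[F ≤ E]: keep tuples satisfying F ≤ E → {(10, b, d, 31), (10, b, x, 23), (10, c, d, 31), (10, c, x, 23), (10, d, d, 31), (10, d, x, 23), (10, x, d, 31), (10, x, x, 23)}
Projecting to E, D, G: {(23, x, b), (23, x, c), (23, x, d), (23, x, x), (31, d, b), (31, d, c), (31, d, d), (31, d, x)}

{(23, x, b), (23, x, c), (23, x, d), (23, x, x), (31, d, b), (31, d, c), (31, d, d), (31, d, x)}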